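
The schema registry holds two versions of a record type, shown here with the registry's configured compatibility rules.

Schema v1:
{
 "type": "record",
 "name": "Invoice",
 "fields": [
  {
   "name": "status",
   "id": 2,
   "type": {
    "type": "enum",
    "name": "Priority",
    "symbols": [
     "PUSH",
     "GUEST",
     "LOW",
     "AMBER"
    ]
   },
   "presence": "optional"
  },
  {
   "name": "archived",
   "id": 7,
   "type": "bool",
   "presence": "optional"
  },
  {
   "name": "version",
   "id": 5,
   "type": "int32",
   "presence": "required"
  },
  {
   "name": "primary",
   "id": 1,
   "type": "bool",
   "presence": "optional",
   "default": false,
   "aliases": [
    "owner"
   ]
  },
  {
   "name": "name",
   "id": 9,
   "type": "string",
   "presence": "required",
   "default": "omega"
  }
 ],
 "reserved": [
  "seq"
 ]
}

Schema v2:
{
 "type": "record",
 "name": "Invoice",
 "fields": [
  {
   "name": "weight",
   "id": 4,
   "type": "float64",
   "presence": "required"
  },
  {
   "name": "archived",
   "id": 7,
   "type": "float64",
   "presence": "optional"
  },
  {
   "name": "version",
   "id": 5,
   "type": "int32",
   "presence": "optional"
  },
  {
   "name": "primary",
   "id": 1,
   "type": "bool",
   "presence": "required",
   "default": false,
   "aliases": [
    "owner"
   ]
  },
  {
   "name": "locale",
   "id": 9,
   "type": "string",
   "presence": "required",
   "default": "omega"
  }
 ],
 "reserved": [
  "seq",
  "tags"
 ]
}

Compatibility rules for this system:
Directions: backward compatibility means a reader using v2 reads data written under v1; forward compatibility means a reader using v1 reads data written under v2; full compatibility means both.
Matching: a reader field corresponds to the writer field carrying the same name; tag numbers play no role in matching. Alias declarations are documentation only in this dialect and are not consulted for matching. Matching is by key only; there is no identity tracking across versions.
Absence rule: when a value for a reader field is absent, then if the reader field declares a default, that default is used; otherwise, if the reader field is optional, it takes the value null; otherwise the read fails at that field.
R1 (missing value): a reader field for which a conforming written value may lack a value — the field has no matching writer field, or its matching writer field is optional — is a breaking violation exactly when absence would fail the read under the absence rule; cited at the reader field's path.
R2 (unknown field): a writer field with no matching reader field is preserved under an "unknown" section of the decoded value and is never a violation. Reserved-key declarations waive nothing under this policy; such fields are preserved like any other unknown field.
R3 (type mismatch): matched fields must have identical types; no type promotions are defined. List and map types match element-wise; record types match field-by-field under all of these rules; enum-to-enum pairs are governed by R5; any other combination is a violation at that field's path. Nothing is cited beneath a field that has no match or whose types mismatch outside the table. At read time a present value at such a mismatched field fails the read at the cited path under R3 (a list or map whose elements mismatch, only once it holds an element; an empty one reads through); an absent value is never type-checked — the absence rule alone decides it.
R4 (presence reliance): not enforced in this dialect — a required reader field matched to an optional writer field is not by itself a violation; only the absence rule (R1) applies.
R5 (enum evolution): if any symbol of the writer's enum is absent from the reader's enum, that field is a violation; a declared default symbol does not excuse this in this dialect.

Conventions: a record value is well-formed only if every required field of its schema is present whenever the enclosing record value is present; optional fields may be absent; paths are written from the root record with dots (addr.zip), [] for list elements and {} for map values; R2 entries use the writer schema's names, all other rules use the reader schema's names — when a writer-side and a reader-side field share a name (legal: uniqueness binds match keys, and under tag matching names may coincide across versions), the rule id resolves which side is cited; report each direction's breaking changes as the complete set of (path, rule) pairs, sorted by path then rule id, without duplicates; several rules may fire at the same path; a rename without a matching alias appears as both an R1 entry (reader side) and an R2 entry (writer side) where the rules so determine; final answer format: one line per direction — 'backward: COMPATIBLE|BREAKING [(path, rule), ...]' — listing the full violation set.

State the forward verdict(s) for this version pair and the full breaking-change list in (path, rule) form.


forward: BREAKING [(archived, R3), (version, R1)]

each type pair in Invoice: writer, then reader
forward for Invoice (reader v1, writer v2):
  status: no writer match
  archived: paired with writer archived (float64 -> bool; writer optional)
  version: paired with writer version (int32 -> int32; writer optional)
  primary: paired with writer primary (bool -> bool; writer required)
  name: no writer match
  weight (writer side), unknown to reader
  locale (writer side), unknown to reader
  violation R3 at archived
  violation R1 at version
  => forward: BREAKING (2)
diffs on Invoice not affecting the asked answer:
  field primary in record Invoice: optional changed to required -> inert for the asked Invoice verdict: nothing fires
  removed field status from record Invoice -> inert for the asked Invoice verdict: nothing fires
  added field weight to record Invoice: required float64, tag 4 (in v2 it sits immediately before archived) -> matters only for Invoice's backward compatibility — outside the asked direction
  renamed field name to locale in record Invoice -> inert for the asked Invoice verdict: nothing fires


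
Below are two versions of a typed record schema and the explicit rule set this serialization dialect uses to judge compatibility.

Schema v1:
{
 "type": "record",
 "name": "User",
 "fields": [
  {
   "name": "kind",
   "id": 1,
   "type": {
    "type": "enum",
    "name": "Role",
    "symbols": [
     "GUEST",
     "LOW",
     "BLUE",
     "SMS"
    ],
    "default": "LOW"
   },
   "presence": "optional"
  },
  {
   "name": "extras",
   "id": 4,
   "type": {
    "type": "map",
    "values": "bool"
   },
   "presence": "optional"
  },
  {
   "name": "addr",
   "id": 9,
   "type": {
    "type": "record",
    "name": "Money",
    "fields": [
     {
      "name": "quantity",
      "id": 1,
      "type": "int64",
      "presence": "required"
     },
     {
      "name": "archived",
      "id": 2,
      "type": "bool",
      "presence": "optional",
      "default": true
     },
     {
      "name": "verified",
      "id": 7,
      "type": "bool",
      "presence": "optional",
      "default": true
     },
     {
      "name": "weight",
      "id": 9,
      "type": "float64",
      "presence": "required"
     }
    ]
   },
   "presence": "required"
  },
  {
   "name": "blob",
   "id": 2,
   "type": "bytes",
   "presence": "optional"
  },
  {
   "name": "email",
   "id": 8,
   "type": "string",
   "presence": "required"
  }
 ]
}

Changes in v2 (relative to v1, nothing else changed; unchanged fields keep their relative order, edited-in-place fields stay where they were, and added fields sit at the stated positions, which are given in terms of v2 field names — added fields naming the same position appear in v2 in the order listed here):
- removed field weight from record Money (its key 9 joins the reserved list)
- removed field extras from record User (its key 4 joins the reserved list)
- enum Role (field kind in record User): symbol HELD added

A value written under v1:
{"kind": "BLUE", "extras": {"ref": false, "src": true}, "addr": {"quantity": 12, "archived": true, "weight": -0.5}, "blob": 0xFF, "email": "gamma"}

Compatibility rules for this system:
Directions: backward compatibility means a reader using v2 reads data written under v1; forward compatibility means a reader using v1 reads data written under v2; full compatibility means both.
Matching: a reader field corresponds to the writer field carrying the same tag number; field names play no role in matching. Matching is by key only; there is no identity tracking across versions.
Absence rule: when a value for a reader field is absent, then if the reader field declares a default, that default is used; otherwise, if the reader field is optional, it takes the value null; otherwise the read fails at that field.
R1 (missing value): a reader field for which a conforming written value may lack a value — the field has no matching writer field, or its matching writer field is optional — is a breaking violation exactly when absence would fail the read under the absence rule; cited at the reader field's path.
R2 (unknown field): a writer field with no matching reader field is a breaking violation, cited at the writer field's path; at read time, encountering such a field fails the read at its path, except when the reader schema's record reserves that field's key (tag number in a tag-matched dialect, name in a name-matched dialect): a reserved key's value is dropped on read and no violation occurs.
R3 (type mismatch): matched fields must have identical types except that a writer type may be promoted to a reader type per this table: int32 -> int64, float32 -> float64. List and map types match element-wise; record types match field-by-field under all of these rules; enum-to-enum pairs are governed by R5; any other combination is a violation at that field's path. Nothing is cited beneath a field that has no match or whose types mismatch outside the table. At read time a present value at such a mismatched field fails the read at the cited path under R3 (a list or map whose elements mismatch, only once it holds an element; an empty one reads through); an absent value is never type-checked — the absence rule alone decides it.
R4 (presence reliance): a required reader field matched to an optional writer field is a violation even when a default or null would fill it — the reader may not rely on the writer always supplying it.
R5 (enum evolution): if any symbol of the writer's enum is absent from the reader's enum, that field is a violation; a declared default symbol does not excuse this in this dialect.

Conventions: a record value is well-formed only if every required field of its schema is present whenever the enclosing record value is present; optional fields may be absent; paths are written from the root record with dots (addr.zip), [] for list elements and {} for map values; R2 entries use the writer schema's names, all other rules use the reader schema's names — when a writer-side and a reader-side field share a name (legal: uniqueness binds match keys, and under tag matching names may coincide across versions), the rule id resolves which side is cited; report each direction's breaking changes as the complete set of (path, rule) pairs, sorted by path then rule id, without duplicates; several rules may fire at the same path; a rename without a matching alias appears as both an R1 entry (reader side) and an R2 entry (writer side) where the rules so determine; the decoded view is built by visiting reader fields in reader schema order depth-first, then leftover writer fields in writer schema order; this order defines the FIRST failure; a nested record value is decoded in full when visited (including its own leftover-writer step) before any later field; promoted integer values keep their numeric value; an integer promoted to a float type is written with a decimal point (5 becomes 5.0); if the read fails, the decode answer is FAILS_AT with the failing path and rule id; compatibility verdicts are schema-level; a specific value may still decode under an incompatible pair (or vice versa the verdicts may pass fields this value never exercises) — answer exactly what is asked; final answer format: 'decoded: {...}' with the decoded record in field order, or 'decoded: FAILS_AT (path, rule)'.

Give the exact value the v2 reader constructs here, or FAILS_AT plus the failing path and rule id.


arrows below run writer -> reader for User
decoding the User value with the v2 reader:
  kind := "BLUE"
  addr.quantity := 12
  addr.archived := true
  addr.verified := true (absent -> default)
  writer addr.weight: reserved -> dropped
  blob := 0xFF
  email := "gamma"
  writer extras: reserved -> dropped
  => decoded: {"kind": "BLUE", "addr": {"quantity": 12, "archived": true, "verified": true}, "blob": 0xFF, "email": "gamma"}
diffs on User not affecting the asked answer:
  enum Role (field kind in record User): symbol HELD added -> affects the rule determinations only; this particular User value decodes identically

decoded: {"kind": "BLUE", "addr": {"quantity": 12, "archived": true, "verified": true}, "blob": 0xFF, "email": "gamma"}


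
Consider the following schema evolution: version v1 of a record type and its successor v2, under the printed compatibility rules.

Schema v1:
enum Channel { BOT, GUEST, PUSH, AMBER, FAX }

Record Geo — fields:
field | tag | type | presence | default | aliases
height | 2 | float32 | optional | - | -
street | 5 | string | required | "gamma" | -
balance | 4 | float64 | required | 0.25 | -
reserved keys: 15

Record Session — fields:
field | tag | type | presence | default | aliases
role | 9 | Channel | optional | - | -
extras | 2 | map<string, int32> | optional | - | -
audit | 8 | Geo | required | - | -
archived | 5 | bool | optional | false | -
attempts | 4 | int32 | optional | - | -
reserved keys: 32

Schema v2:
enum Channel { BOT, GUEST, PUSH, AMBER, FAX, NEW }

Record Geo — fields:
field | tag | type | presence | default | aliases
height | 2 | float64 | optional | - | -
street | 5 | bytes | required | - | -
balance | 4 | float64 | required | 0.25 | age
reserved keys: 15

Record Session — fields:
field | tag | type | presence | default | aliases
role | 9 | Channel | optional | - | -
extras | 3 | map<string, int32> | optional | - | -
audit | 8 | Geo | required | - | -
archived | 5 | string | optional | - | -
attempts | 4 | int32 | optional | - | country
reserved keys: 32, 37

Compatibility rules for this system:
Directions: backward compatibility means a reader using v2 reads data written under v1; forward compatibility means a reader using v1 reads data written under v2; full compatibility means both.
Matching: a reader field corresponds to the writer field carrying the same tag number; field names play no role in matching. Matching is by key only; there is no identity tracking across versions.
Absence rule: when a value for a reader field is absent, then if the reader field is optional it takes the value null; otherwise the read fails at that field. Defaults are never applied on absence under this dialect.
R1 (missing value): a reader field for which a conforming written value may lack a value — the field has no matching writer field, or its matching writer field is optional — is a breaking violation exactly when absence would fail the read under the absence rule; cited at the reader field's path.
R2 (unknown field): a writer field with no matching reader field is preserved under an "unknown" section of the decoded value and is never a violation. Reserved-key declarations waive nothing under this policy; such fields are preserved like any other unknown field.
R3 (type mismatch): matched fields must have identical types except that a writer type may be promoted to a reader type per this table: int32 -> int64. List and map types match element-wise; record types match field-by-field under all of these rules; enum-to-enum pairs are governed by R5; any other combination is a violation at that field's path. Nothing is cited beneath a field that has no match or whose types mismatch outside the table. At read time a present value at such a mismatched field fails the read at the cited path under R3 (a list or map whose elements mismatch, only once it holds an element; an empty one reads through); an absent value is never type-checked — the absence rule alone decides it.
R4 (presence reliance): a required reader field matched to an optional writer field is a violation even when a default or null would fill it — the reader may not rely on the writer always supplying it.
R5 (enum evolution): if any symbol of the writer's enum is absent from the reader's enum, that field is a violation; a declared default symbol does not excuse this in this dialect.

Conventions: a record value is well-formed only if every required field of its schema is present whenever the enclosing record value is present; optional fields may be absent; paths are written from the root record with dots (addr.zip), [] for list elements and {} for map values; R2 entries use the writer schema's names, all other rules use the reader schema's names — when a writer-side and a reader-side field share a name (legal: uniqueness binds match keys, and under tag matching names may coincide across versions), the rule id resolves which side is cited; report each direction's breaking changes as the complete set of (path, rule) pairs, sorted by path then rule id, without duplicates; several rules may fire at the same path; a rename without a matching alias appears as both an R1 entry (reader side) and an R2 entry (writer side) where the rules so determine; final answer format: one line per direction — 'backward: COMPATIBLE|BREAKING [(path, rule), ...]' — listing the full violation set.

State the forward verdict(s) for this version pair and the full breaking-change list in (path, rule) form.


arrows below run writer -> reader for Session
forward for Session (reader v1, writer v2):
  role: paired with writer role (Channel -> Channel; writer optional)
  extras: no writer-side match
  audit: paired with writer audit (Geo -> Geo; writer required)
  archived: paired with writer archived (string -> bool; writer optional)
  attempts: paired with writer attempts (int32 -> int32; writer optional)
  leftover writer field: extras
  audit.height: paired with writer audit.height (float64 -> float32; writer optional)
  audit.street: paired with writer audit.street (bytes -> string; writer required)
  audit.balance: paired with writer audit.balance (float64 -> float64; writer required)
  violation R3 at archived
  violation R3 at audit.height
  violation R3 at audit.street
  violation R5 at role
  => forward verdict for Session: BREAKING, 4 violation(s)
diffs on Session not affecting the asked answer:
  field extras in record Session: tag 2 changed to 3 -> triggers nothing under Session's printed rules — same verdict

forward: BREAKING [(archived, R3), (audit.height, R3), (audit.street, R3), (role, R5)]


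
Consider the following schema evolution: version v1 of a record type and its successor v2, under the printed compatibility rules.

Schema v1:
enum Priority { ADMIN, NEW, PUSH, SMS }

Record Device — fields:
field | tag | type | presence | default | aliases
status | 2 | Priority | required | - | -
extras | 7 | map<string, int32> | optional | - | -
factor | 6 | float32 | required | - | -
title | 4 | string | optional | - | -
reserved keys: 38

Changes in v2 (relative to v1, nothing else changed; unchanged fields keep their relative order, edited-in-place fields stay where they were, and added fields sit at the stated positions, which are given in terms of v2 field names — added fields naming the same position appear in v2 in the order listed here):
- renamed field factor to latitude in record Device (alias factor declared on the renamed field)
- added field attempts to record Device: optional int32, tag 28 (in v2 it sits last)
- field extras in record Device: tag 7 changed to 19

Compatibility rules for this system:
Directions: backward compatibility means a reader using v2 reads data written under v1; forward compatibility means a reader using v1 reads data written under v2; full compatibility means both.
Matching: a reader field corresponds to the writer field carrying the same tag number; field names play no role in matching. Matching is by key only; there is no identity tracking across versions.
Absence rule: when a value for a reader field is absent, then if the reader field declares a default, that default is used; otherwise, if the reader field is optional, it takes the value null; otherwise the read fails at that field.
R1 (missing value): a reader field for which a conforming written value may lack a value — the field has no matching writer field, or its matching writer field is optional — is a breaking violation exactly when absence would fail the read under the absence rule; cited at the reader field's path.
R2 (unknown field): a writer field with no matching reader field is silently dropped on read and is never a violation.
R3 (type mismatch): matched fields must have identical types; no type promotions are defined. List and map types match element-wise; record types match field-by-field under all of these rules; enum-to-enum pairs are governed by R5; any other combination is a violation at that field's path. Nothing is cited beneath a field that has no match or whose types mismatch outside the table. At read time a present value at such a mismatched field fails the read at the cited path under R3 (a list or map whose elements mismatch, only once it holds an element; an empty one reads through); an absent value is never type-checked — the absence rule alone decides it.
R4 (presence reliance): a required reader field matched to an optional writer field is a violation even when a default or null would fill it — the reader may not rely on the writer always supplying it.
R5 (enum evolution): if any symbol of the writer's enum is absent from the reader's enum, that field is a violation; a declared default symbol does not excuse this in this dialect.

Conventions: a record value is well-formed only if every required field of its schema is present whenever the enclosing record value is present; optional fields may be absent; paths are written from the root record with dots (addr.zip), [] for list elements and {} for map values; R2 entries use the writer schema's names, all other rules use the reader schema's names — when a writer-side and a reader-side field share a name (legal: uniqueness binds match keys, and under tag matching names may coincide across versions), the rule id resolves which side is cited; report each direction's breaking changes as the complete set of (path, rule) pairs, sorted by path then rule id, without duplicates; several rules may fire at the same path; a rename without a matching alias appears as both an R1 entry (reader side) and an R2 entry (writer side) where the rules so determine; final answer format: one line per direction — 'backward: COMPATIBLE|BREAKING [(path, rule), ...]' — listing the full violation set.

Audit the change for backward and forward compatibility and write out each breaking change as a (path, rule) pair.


backward: COMPATIBLE []; forward: COMPATIBLE []

in Device below, arrows point writer -> reader
backward analysis of Device with v2 as reader and v1 as writer:
  status: paired with writer status (Priority -> Priority; writer required)
  extras: no writer match
  latitude: paired with writer factor (float32 -> float32; writer required)
  title: paired with writer title (string -> string; writer optional)
  attempts: no writer match
  extras (writer side), unknown to reader
  => backward: COMPATIBLE
forward analysis of Device with v1 as reader and v2 as writer:
  status: paired with writer status (Priority -> Priority; writer required)
  extras: no writer match
  factor: paired with writer latitude (float32 -> float32; writer required)
  title: paired with writer title (string -> string; writer optional)
  extras (writer side), unknown to reader
  attempts (writer side), unknown to reader
  => forward: COMPATIBLE


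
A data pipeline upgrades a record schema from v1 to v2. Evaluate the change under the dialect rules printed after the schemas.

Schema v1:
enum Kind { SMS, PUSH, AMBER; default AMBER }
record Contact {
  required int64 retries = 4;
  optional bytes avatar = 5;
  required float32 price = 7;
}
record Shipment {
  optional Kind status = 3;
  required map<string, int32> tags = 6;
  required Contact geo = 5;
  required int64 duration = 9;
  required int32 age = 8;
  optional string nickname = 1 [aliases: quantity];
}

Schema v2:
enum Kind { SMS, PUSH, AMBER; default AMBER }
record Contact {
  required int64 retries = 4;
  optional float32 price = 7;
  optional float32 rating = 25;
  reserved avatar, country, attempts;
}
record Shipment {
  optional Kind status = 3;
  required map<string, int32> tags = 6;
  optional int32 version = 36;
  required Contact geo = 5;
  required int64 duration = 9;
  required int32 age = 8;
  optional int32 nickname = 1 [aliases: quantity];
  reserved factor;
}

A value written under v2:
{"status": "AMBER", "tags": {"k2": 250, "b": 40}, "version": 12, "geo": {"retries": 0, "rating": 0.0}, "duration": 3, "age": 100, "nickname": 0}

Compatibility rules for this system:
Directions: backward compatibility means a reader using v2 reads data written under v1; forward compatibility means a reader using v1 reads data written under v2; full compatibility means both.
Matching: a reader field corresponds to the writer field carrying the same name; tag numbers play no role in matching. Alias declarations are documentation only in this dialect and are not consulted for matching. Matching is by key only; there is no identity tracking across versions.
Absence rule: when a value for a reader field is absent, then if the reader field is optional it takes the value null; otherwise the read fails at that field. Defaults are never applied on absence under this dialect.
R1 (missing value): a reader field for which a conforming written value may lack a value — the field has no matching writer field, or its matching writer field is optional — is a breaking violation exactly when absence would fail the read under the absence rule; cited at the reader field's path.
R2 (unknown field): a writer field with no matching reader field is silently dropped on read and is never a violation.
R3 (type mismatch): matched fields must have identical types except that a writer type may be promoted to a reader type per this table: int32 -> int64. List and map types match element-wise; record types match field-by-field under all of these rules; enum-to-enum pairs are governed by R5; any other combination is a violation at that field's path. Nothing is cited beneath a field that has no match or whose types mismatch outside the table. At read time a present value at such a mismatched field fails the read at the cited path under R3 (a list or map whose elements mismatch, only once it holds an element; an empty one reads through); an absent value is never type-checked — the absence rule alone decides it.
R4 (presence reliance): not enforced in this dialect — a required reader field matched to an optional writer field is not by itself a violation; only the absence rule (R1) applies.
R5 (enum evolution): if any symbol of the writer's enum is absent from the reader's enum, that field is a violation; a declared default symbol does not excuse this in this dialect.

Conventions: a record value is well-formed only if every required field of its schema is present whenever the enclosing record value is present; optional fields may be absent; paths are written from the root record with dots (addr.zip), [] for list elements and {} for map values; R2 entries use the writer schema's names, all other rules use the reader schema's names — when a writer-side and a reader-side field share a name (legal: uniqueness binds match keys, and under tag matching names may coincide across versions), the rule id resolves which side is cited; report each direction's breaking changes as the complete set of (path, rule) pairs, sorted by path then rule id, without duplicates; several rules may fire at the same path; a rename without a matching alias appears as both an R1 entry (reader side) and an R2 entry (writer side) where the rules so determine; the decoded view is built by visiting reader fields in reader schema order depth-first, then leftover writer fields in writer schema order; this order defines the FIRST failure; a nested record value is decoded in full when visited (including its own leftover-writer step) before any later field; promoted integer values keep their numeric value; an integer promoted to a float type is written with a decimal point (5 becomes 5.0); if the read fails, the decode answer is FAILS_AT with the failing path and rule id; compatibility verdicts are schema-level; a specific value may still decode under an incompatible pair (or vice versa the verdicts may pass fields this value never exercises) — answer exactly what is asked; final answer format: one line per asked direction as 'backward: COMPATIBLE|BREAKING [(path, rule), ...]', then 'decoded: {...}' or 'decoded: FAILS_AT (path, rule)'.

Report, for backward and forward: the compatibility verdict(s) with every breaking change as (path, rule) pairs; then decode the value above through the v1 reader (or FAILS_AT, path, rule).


in Shipment below, arrows point writer -> reader
backward analysis of Shipment with v2 as reader and v1 as writer:
  status: Kind -> Kind, writer optional; from status
  tags: map<string, int32> -> map<string, int32>, writer required; from tags
  no writer field matches reader version
  geo: Contact -> Contact, writer required; from geo
  duration: int64 -> int64, writer required; from duration
  age: int32 -> int32, writer required; from age
  nickname: string -> int32, writer optional; from nickname
  geo.retries: int64 -> int64, writer required; from geo.retries
  geo.price: float32 -> float32, writer required; from geo.price
  no writer field matches reader geo.rating
  writer geo.avatar: unknown to reader
  violation R3 at nickname
  backward on Shipment therefore BREAKING (1)
forward analysis of Shipment with v1 as reader and v2 as writer:
  status: Kind -> Kind, writer optional; from status
  tags: map<string, int32> -> map<string, int32>, writer required; from tags
  geo: Contact -> Contact, writer required; from geo
  duration: int64 -> int64, writer required; from duration
  age: int32 -> int32, writer required; from age
  nickname: int32 -> string, writer optional; from nickname
  writer version: unknown to reader
  geo.retries: int64 -> int64, writer required; from geo.retries
  no writer field matches reader geo.avatar
  geo.price: float32 -> float32, writer optional; from geo.price
  writer geo.rating: unknown to reader
  violation R1 at geo.price
  violation R3 at nickname
  forward on Shipment therefore BREAKING (2)
decode walk for Shipment under reader schema v1:
  status := "AMBER"
  tags := {"k2": 250, "b": 40}
  geo.retries := 0
  geo.avatar := null (not supplied -> null)
  read fails at geo.price under R1 (no fill)
  => FAILS_AT (geo.price, R1)

backward: BREAKING [(nickname, R3)]; forward: BREAKING [(geo.price, R1), (nickname, R3)]; decoded: FAILS_AT (geo.price, R1)


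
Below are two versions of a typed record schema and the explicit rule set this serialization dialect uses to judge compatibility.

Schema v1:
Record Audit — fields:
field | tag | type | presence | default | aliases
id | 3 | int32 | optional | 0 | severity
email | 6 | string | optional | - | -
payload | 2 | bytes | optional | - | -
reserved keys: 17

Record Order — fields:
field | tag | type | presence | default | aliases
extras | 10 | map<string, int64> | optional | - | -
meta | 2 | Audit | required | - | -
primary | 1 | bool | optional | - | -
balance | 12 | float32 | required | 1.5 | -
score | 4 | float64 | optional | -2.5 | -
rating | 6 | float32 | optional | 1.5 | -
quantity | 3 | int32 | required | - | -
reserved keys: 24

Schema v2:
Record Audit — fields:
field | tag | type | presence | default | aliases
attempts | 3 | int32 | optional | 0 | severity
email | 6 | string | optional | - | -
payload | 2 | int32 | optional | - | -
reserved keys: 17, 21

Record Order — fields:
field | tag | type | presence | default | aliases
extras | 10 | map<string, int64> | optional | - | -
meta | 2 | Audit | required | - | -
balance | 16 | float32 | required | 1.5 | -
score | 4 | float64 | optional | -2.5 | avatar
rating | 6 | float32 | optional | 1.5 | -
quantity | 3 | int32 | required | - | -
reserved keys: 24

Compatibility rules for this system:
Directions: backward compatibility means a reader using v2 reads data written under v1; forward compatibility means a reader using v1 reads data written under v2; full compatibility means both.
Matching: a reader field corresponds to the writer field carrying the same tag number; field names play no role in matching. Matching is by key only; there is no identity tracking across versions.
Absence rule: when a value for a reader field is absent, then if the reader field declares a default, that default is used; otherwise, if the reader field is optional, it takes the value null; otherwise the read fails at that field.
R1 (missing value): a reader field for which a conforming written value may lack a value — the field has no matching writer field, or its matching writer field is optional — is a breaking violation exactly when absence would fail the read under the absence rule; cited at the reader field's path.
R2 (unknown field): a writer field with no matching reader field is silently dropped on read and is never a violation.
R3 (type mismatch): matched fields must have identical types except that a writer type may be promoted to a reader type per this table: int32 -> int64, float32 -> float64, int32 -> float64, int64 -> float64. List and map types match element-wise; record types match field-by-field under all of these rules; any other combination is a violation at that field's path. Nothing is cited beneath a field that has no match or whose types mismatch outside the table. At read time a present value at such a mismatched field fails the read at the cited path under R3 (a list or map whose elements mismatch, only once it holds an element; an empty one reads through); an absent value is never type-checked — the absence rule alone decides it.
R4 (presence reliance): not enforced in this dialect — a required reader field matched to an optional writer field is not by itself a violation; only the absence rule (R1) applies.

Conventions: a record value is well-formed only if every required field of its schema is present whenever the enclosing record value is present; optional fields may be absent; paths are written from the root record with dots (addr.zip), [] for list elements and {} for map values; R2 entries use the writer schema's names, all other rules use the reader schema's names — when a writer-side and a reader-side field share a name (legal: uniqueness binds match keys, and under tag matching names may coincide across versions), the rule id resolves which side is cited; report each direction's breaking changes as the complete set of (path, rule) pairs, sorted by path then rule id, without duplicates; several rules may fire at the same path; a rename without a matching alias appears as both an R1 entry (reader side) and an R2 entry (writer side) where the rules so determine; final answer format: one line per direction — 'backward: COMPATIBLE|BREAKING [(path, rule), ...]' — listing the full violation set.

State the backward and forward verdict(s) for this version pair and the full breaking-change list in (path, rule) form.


each type pair in Order: writer, then reader
backward pass over Order, reader schema v2, writer schema v1:
  map<string, int64> -> map<string, int64>, writer optional: extras aligns to extras
  Audit -> Audit, writer required: meta aligns to meta
  balance has no writer counterpart
  float64 -> float64, writer optional: score aligns to score
  float32 -> float32, writer optional: rating aligns to rating
  int32 -> int32, writer required: quantity aligns to quantity
  writer field primary has no reader counterpart
  writer field balance has no reader counterpart
  int32 -> int32, writer optional: meta.attempts aligns to meta.id
  string -> string, writer optional: meta.email aligns to meta.email
  bytes -> int32, writer optional: meta.payload aligns to meta.payload
  R3 fires at meta.payload
  => 1 violation(s): backward is BREAKING for Order
forward pass over Order, reader schema v1, writer schema v2:
  map<string, int64> -> map<string, int64>, writer optional: extras aligns to extras
  Audit -> Audit, writer required: meta aligns to meta
  primary has no writer counterpart
  balance has no writer counterpart
  float64 -> float64, writer optional: score aligns to score
  float32 -> float32, writer optional: rating aligns to rating
  int32 -> int32, writer required: quantity aligns to quantity
  writer field balance has no reader counterpart
  int32 -> int32, writer optional: meta.id aligns to meta.attempts
  string -> string, writer optional: meta.email aligns to meta.email
  int32 -> bytes, writer optional: meta.payload aligns to meta.payload
  R3 fires at meta.payload
  => 1 violation(s): forward is BREAKING for Order

backward: BREAKING [(meta.payload, R3)]; forward: BREAKING [(meta.payload, R3)]


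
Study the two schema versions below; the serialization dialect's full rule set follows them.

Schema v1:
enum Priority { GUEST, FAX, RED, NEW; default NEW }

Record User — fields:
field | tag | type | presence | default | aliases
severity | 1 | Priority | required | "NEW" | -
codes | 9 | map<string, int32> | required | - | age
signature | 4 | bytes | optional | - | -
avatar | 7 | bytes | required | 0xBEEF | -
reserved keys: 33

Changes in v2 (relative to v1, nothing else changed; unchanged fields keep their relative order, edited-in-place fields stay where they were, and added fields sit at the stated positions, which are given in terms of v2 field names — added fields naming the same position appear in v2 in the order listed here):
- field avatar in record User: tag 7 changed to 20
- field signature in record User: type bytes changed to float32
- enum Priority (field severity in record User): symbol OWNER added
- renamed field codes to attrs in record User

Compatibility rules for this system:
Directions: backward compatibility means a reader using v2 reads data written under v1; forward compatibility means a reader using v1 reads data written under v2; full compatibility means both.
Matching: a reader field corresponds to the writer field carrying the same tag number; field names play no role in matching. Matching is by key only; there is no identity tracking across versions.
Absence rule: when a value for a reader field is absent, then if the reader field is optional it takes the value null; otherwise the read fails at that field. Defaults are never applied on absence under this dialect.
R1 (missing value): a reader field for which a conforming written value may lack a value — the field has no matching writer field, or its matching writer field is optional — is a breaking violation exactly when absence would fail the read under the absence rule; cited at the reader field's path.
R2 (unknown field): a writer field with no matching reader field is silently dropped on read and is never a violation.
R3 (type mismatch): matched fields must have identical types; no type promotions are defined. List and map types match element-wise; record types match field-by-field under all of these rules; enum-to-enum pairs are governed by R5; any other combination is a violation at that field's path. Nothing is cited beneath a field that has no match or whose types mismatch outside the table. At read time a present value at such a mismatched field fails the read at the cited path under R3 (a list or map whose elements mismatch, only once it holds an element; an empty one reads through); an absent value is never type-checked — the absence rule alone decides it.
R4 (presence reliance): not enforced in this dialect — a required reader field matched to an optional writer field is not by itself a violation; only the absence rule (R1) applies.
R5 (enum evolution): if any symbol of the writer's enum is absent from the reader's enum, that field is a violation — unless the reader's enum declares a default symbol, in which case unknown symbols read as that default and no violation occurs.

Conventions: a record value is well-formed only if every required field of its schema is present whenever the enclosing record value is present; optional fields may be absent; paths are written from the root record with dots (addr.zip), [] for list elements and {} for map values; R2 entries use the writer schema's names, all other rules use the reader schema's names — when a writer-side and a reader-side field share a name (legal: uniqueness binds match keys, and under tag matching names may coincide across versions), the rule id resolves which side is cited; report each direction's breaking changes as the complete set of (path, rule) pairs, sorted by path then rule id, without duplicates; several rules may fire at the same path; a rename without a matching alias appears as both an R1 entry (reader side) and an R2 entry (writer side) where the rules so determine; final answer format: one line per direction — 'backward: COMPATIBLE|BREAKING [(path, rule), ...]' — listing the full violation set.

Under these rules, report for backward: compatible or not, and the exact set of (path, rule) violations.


the writer's type comes first in each User pair
backward pass over User, reader schema v2, writer schema v1:
  severity: paired with writer severity (Priority -> Priority; writer required)
  attrs: paired with writer codes (map<string, int32> -> map<string, int32>; writer required)
  signature: paired with writer signature (bytes -> float32; writer optional)
  avatar has no writer counterpart
  avatar (writer side), unknown to reader
  breaking: (avatar, R1)
  breaking: (signature, R3)
  backward on User therefore BREAKING (2)
diffs on User not affecting the asked answer:
  enum Priority (field severity in record User): symbol OWNER added -> no rule fires on it in User's dialect; the asked verdict holds
  renamed field codes to attrs in record User -> no rule fires on it in User's dialect; the asked verdict holds

backward: BREAKING [(avatar, R1), (signature, R3)]
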